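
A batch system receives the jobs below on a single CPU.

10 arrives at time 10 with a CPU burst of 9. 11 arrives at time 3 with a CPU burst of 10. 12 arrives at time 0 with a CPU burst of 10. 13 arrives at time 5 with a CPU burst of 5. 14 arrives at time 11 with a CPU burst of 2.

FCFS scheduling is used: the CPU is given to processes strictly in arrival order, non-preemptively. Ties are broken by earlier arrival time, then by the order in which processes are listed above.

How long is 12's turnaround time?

Gantt: | 12 0-10 | 11 10-20 | 13 20-25 | 10 25-34 | 14 34-36 |
Completion: 10=34  11=20  12=10  13=25  14=36
Turnaround (C−A): 10=24  11=17  12=10  13=20  14=25
Turnaround(12) = completion − arrival = 10 − 0 = 10

10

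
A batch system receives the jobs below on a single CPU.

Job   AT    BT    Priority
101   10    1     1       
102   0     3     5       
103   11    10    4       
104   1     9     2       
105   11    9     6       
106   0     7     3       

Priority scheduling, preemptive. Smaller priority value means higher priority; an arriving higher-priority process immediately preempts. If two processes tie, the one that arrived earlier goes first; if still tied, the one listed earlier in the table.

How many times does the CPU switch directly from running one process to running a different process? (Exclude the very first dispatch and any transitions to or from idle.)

6

Timeline: | 106 0-1 | 104 1-10 | 101 10-11 | 106 11-17 | 103 17-27 | 102 27-30 | 105 30-39 |
Completion: 101=11  102=30  103=27  104=10  105=39  106=17
Turnaround (C−A): 101=1  102=30  103=16  104=9  105=28  106=17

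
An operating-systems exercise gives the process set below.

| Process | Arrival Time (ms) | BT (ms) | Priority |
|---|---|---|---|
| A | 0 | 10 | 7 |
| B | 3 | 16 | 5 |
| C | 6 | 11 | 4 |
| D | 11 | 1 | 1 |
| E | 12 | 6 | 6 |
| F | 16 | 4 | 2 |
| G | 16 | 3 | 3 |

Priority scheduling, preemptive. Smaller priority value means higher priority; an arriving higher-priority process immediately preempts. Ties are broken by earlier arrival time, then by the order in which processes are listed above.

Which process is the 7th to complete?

Gantt: | A 0-3 | B 3-6 | C 6-11 | D 11-12 | C 12-16 | F 16-20 | G 20-23 | C 23-25 | B 25-38 | E 38-44 | A 44-51 |
Completion: A=51  B=38  C=25  D=12  E=44  F=20  G=23
Turnaround (C−A): A=51  B=35  C=19  D=1  E=32  F=4  G=7
Finish order: D → F → G → C → B → E → A

A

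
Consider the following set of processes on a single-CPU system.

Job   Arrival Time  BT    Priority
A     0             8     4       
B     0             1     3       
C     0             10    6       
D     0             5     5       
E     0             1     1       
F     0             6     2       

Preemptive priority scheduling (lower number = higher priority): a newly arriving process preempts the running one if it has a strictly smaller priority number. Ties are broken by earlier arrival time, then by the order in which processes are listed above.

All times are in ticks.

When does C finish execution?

Timeline: | E 0-1 | F 1-7 | B 7-8 | A 8-16 | D 16-21 | C 21-31 |
Completion: A=16  B=8  C=31  D=21  E=1  F=7

31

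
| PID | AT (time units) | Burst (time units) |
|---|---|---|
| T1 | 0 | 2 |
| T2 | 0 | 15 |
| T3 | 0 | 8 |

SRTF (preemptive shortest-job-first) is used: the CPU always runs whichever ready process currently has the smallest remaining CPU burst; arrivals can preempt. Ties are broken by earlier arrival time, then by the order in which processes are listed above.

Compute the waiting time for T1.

0

Timeline: | T1 0-2 | T3 2-10 | T2 10-25 |
Completion: T1=2  T2=25  T3=10
Turnaround (C−A): T1=2  T2=25  T3=10
Waiting(T1) = turnaround − burst = 2 − 2 = 0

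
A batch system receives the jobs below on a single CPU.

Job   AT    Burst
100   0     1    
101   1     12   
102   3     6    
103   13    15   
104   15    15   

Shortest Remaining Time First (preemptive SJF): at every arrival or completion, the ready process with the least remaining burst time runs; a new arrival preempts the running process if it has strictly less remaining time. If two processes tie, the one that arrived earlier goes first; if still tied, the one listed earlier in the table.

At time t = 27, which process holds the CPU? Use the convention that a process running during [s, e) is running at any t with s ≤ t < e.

103

Timeline: | 100 0-1 | 101 1-3 | 102 3-9 | 101 9-19 | 103 19-34 | 104 34-49 |
Completion: 100=1  101=19  102=9  103=34  104=49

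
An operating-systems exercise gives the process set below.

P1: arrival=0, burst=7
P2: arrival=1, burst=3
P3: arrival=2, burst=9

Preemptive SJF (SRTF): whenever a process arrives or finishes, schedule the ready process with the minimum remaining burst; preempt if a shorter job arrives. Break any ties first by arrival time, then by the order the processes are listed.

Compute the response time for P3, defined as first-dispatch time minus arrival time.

Gantt: | P1 0-1 | P2 1-4 | P1 4-10 | P3 10-19 |
Completion: P1=10  P2=4  P3=19
Turnaround (C−A): P1=10  P2=3  P3=17
Response(P3) = first start − arrival = 10 − 2 = 8

8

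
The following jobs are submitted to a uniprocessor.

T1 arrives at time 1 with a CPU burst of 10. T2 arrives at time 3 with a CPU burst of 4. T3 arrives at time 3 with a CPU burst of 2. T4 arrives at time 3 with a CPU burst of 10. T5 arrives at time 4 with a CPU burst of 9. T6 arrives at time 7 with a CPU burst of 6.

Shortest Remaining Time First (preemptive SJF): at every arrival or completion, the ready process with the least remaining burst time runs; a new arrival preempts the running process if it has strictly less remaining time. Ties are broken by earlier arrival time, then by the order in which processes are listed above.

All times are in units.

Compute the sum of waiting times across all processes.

64

Schedule: | idle 0-1 | T1 1-3 | T3 3-5 | T2 5-9 | T6 9-15 | T1 15-23 | T5 23-32 | T4 32-42 |
Completion: T1=23  T2=9  T3=5  T4=42  T5=32  T6=15
Turnaround (C−A): T1=22  T2=6  T3=2  T4=39  T5=28  T6=8
Waiting = turnaround − burst: T1=12, T2=2, T3=0, T4=29, T5=19, T6=2
Total waiting = 12 + 2 + 0 + 29 + 19 + 2 = 64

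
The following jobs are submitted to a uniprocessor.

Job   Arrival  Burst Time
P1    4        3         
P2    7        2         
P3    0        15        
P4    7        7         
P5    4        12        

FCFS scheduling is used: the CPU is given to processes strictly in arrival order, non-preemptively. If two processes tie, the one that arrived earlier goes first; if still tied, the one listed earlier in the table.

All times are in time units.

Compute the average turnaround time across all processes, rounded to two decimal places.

22.40

Gantt: | P3 0-15 | P1 15-18 | P5 18-30 | P2 30-32 | P4 32-39 |
Completion: P1=18  P2=32  P3=15  P4=39  P5=30
Turnaround (C−A): P1=14  P2=25  P3=15  P4=32  P5=26
Turnaround times: P1=14, P2=25, P3=15, P4=32, P5=26
Average turnaround = (14+25+15+32+26) / 5 = 112/5 = 22.40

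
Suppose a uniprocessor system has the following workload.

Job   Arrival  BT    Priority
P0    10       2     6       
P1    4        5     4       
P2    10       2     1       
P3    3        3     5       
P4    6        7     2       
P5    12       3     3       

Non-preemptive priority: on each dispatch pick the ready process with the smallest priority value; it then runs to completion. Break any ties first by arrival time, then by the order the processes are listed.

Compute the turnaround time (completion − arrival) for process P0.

Schedule: | idle 0-3 | P3 3-6 | P4 6-13 | P2 13-15 | P5 15-18 | P1 18-23 | P0 23-25 |
Completion: P0=25  P1=23  P2=15  P3=6  P4=13  P5=18
Turnaround(P0) = completion − arrival = 25 − 10 = 15

15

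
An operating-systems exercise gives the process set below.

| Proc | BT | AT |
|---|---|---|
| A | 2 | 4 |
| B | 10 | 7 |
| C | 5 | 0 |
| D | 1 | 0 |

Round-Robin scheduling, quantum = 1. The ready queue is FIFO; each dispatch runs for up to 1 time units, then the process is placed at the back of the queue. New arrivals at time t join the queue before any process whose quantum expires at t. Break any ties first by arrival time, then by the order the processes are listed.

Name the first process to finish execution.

D

Gantt: | C 0-1 | D 1-2 | C 2-4 | A 4-5 | C 5-6 | A 6-7 | C 7-8 | B 8-18 |
Completion: A=7  B=18  C=8  D=2
Finish order: D → A → C → B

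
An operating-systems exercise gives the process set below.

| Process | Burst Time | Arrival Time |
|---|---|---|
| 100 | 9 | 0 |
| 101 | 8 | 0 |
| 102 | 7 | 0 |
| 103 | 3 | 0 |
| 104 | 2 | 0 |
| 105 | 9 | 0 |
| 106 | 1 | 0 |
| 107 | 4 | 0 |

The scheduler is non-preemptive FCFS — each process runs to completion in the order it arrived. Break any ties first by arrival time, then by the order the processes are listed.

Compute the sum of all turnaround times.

Timeline: | 100 0-9 | 101 9-17 | 102 17-24 | 103 24-27 | 104 27-29 | 105 29-38 | 106 38-39 | 107 39-43 |
Completion: 100=9  101=17  102=24  103=27  104=29  105=38  106=39  107=43
Turnaround = completion − arrival: 100=9, 101=17, 102=24, 103=27, 104=29, 105=38, 106=39, 107=43
Total turnaround = 9 + 17 + 24 + 27 + 29 + 38 + 39 + 43 = 226

226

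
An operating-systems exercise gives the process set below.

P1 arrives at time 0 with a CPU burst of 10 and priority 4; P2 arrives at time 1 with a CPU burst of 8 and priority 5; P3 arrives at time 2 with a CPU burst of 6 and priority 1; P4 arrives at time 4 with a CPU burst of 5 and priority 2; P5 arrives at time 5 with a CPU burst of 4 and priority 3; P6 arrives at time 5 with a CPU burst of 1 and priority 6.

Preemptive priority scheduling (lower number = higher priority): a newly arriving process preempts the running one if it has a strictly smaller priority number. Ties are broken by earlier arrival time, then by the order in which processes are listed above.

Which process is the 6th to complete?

Gantt: | P1 0-2 | P3 2-8 | P4 8-13 | P5 13-17 | P1 17-25 | P2 25-33 | P6 33-34 |
Completion: P1=25  P2=33  P3=8  P4=13  P5=17  P6=34
Turnaround (C−A): P1=25  P2=32  P3=6  P4=9  P5=12  P6=29
Finish order: P3 → P4 → P5 → P1 → P2 → P6

P6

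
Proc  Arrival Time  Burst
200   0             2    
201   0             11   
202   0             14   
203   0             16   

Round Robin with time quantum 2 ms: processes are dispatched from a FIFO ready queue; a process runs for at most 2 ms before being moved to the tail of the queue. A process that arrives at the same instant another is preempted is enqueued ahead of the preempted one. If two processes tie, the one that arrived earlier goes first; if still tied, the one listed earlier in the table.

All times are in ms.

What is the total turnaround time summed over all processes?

117

Timeline: | 200 0-2 | 201 2-4 | 202 4-6 | 203 6-8 | 201 8-10 | 202 10-12 | 203 12-14 | 201 14-16 | 202 16-18 | 203 18-20 | 201 20-22 | 202 22-24 | 203 24-26 | 201 26-28 | 202 28-30 | 203 30-32 | 201 32-33 | 202 33-35 | 203 35-37 | 202 37-39 | 203 39-43 |
Completion: 200=2  201=33  202=39  203=43
Turnaround (C−A): 200=2  201=33  202=39  203=43
Turnaround = completion − arrival: 200=2, 201=33, 202=39, 203=43
Total turnaround = 2 + 33 + 39 + 43 = 117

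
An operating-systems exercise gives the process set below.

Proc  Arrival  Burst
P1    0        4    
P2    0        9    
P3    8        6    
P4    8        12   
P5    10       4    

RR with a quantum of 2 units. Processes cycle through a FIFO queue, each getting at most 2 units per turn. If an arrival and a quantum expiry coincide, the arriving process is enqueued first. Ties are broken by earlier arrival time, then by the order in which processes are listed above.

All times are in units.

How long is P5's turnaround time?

Schedule: | P1 0-2 | P2 2-4 | P1 4-6 | P2 6-8 | P3 8-10 | P4 10-12 | P2 12-14 | P5 14-16 | P3 16-18 | P4 18-20 | P2 20-22 | P5 22-24 | P3 24-26 | P4 26-28 | P2 28-29 | P4 29-35 |
Completion: P1=6  P2=29  P3=26  P4=35  P5=24
Turnaround (C−A): P1=6  P2=29  P3=18  P4=27  P5=14
Turnaround(P5) = completion − arrival = 24 − 10 = 14

14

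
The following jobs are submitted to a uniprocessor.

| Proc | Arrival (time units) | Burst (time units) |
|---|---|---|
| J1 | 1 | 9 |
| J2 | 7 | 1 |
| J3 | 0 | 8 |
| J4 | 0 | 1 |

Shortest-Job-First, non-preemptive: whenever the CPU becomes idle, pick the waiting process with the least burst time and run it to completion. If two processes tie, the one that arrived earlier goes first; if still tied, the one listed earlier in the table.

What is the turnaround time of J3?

Timeline: | J4 0-1 | J3 1-9 | J2 9-10 | J1 10-19 |
Completion: J1=19  J2=10  J3=9  J4=1
Turnaround (C−A): J1=18  J2=3  J3=9  J4=1
Turnaround(J3) = completion − arrival = 9 − 0 = 9

9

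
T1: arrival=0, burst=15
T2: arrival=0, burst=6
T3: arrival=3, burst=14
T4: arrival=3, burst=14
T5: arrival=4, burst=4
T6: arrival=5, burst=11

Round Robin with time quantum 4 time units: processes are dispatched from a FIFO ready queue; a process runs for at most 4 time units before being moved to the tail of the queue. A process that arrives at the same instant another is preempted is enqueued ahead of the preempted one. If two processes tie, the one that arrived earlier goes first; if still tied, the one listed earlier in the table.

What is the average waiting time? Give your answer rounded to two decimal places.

35.67

Gantt: | T1 0-4 | T2 4-8 | T3 8-12 | T4 12-16 | T5 16-20 | T1 20-24 | T6 24-28 | T2 28-30 | T3 30-34 | T4 34-38 | T1 38-42 | T6 42-46 | T3 46-50 | T4 50-54 | T1 54-57 | T6 57-60 | T3 60-62 | T4 62-64 |
Completion: T1=57  T2=30  T3=62  T4=64  T5=20  T6=60
Turnaround (C−A): T1=57  T2=30  T3=59  T4=61  T5=16  T6=55
Waiting times: T1=42, T2=24, T3=45, T4=47, T5=12, T6=44
Average waiting = (42+24+45+47+12+44) / 6 = 214/6 = 35.67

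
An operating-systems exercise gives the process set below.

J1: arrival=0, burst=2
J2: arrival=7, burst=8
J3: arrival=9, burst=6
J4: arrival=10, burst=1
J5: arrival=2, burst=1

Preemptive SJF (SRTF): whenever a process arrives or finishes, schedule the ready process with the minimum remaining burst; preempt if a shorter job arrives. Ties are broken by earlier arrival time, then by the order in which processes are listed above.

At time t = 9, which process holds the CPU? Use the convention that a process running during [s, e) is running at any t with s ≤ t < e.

Gantt: | J1 0-2 | J5 2-3 | idle 3-7 | J2 7-10 | J4 10-11 | J2 11-16 | J3 16-22 |
Completion: J1=2  J2=16  J3=22  J4=11  J5=3
Turnaround (C−A): J1=2  J2=9  J3=13  J4=1  J5=1

J2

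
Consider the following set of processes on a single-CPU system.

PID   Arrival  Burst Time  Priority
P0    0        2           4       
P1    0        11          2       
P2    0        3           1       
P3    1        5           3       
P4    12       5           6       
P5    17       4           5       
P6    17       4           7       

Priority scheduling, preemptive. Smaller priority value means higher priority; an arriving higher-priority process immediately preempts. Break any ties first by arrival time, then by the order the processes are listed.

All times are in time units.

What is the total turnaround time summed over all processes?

99

Gantt: | P2 0-3 | P1 3-14 | P3 14-19 | P0 19-21 | P5 21-25 | P4 25-30 | P6 30-34 |
Completion: P0=21  P1=14  P2=3  P3=19  P4=30  P5=25  P6=34
Turnaround (C−A): P0=21  P1=14  P2=3  P3=18  P4=18  P5=8  P6=17
Turnaround = completion − arrival: P0=21, P1=14, P2=3, P3=18, P4=18, P5=8, P6=17
Total turnaround = 21 + 14 + 3 + 18 + 18 + 8 + 17 = 99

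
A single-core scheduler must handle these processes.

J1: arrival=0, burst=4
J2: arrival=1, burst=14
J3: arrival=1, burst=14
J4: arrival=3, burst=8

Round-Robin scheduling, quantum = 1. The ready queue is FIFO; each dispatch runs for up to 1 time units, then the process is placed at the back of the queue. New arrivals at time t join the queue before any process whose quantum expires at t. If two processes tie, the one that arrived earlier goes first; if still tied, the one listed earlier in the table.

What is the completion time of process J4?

Schedule: | J1 0-1 | J2 1-2 | J3 2-3 | J1 3-4 | J2 4-5 | J4 5-6 | J3 6-7 | J1 7-8 | J2 8-9 | J4 9-10 | J3 10-11 | J1 11-12 | J2 12-13 | J4 13-14 | J3 14-15 | J2 15-16 | J4 16-17 | J3 17-18 | J2 18-19 | J4 19-20 | J3 20-21 | J2 21-22 | J4 22-23 | J3 23-24 | J2 24-25 | J4 25-26 | J3 26-27 | J2 27-28 | J4 28-29 | J3 29-30 | J2 30-31 | J3 31-32 | J2 32-33 | J3 33-34 | J2 34-35 | J3 35-36 | J2 36-37 | J3 37-38 | J2 38-39 | J3 39-40 |
Completion: J1=12  J2=39  J3=40  J4=29

29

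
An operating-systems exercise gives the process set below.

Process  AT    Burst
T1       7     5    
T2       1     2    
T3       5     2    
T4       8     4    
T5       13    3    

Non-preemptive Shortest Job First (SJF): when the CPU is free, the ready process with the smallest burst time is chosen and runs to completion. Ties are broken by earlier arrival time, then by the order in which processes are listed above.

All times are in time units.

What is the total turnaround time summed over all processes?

23

Gantt: | idle 0-1 | T2 1-3 | idle 3-5 | T3 5-7 | T1 7-12 | T4 12-16 | T5 16-19 |
Completion: T1=12  T2=3  T3=7  T4=16  T5=19
Turnaround (C−A): T1=5  T2=2  T3=2  T4=8  T5=6
Turnaround = completion − arrival: T1=5, T2=2, T3=2, T4=8, T5=6
Total turnaround = 5 + 2 + 2 + 8 + 6 = 23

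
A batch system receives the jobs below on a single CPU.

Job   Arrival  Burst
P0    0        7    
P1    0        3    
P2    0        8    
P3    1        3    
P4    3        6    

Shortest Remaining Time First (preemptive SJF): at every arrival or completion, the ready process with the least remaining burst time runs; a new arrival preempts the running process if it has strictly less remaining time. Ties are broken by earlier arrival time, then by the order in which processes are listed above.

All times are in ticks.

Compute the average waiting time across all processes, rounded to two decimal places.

Schedule: | P1 0-3 | P3 3-6 | P4 6-12 | P0 12-19 | P2 19-27 |
Completion: P0=19  P1=3  P2=27  P3=6  P4=12
Waiting times: P0=12, P1=0, P2=19, P3=2, P4=3
Average waiting = (12+0+19+2+3) / 5 = 36/5 = 7.20

7.20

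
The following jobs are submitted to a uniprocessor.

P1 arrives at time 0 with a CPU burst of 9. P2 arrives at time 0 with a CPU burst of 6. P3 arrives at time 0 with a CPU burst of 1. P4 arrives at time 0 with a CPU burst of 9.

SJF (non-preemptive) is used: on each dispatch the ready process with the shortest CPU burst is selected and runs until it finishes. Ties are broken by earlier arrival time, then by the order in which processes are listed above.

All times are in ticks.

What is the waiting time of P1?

7

Timeline: | P3 0-1 | P2 1-7 | P1 7-16 | P4 16-25 |
Completion: P1=16  P2=7  P3=1  P4=25
Waiting(P1) = turnaround − burst = 16 − 9 = 7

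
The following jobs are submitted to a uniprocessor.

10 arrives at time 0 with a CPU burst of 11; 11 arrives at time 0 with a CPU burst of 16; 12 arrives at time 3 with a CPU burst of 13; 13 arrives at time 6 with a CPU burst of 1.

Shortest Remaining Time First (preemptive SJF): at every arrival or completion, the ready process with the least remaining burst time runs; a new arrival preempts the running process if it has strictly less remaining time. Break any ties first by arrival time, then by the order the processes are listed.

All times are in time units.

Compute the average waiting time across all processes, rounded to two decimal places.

Timeline: | 10 0-6 | 13 6-7 | 10 7-12 | 12 12-25 | 11 25-41 |
Completion: 10=12  11=41  12=25  13=7
Waiting times: 10=1, 11=25, 12=9, 13=0
Average waiting = (1+25+9+0) / 4 = 35/4 = 8.75

8.75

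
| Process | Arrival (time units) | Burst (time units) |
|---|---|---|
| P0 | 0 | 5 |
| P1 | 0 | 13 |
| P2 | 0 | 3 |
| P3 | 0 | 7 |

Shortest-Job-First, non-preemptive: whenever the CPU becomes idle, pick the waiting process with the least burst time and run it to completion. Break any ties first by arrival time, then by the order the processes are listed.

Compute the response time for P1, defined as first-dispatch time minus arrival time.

15

Gantt: | P2 0-3 | P0 3-8 | P3 8-15 | P1 15-28 |
Completion: P0=8  P1=28  P2=3  P3=15
Turnaround (C−A): P0=8  P1=28  P2=3  P3=15
Response(P1) = first start − arrival = 15 − 0 = 15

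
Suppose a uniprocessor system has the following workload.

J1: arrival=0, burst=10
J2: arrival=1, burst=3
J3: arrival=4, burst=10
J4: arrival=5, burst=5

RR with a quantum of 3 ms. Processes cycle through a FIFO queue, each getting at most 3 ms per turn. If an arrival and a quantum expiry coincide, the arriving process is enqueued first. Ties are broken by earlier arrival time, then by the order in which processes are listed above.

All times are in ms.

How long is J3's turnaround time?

24

Gantt: | J1 0-3 | J2 3-6 | J1 6-9 | J3 9-12 | J4 12-15 | J1 15-18 | J3 18-21 | J4 21-23 | J1 23-24 | J3 24-28 |
Completion: J1=24  J2=6  J3=28  J4=23
Turnaround (C−A): J1=24  J2=5  J3=24  J4=18
Turnaround(J3) = completion − arrival = 28 − 4 = 24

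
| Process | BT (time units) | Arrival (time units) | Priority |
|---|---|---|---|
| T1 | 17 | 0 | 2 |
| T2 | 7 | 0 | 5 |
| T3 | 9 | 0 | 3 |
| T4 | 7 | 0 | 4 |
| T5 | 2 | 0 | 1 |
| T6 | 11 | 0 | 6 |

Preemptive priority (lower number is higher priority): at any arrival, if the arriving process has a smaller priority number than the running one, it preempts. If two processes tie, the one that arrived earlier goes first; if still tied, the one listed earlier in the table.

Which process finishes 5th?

T2

Schedule: | T5 0-2 | T1 2-19 | T3 19-28 | T4 28-35 | T2 35-42 | T6 42-53 |
Completion: T1=19  T2=42  T3=28  T4=35  T5=2  T6=53
Turnaround (C−A): T1=19  T2=42  T3=28  T4=35  T5=2  T6=53
Finish order: T5 → T1 → T3 → T4 → T2 → T6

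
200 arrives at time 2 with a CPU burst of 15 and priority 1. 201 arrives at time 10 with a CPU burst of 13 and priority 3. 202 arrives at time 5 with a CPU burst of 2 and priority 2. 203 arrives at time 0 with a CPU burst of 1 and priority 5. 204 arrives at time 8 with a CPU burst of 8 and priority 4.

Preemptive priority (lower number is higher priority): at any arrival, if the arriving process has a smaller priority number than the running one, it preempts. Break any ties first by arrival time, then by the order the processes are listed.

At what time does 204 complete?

40

Gantt: | 203 0-1 | idle 1-2 | 200 2-17 | 202 17-19 | 201 19-32 | 204 32-40 |
Completion: 200=17  201=32  202=19  203=1  204=40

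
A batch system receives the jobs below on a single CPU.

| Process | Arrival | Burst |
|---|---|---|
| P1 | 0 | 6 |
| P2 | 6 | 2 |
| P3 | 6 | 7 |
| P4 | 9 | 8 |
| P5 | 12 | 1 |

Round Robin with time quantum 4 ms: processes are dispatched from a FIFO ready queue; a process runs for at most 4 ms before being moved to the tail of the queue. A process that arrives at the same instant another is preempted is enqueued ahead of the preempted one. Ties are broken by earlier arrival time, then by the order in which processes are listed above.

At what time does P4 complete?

24

Gantt: | P1 0-6 | P2 6-8 | P3 8-12 | P4 12-16 | P5 16-17 | P3 17-20 | P4 20-24 |
Completion: P1=6  P2=8  P3=20  P4=24  P5=17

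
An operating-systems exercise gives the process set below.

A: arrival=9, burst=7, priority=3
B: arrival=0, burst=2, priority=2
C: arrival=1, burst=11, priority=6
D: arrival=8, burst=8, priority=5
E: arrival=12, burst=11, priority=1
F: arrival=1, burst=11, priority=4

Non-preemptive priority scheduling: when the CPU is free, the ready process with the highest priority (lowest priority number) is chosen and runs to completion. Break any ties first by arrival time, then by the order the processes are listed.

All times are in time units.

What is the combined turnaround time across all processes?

Gantt: | B 0-2 | F 2-13 | E 13-24 | A 24-31 | D 31-39 | C 39-50 |
Completion: A=31  B=2  C=50  D=39  E=24  F=13
Turnaround (C−A): A=22  B=2  C=49  D=31  E=12  F=12
Turnaround = completion − arrival: A=22, B=2, C=49, D=31, E=12, F=12
Total turnaround = 22 + 2 + 49 + 31 + 12 + 12 = 128

128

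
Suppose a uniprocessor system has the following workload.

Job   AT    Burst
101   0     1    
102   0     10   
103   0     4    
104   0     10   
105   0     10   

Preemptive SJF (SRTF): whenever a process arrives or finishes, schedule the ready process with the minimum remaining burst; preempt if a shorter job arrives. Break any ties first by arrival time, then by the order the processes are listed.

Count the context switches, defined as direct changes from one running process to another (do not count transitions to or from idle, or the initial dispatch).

4

Gantt: | 101 0-1 | 103 1-5 | 102 5-15 | 104 15-25 | 105 25-35 |
Completion: 101=1  102=15  103=5  104=25  105=35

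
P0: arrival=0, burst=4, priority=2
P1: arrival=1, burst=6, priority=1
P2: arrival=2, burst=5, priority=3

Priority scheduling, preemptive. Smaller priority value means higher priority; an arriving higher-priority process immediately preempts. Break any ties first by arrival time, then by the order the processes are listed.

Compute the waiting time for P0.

6

Schedule: | P0 0-1 | P1 1-7 | P0 7-10 | P2 10-15 |
Completion: P0=10  P1=7  P2=15
Waiting(P0) = turnaround − burst = 10 − 4 = 6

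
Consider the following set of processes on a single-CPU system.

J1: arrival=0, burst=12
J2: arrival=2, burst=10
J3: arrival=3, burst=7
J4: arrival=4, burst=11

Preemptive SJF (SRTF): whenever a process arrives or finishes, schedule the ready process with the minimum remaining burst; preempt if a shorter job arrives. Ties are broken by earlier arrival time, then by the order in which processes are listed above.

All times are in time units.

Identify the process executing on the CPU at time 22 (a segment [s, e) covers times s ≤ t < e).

Timeline: | J1 0-3 | J3 3-10 | J1 10-19 | J2 19-29 | J4 29-40 |
Completion: J1=19  J2=29  J3=10  J4=40
Turnaround (C−A): J1=19  J2=27  J3=7  J4=36

J2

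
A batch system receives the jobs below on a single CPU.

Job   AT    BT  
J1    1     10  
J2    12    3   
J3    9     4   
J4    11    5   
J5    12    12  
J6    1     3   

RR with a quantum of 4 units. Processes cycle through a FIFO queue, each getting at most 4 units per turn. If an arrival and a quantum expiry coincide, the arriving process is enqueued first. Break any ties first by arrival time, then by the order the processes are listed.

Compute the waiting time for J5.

Schedule: | idle 0-1 | J1 1-5 | J6 5-8 | J1 8-12 | J3 12-16 | J4 16-20 | J2 20-23 | J5 23-27 | J1 27-29 | J4 29-30 | J5 30-38 |
Completion: J1=29  J2=23  J3=16  J4=30  J5=38  J6=8
Waiting(J5) = turnaround − burst = 26 − 12 = 14

14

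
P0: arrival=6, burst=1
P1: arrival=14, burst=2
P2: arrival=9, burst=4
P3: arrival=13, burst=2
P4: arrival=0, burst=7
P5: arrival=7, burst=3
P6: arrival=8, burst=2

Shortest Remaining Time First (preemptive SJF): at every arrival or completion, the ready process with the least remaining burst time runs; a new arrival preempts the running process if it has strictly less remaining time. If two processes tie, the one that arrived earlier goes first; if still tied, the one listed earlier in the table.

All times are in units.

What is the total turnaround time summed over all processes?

Schedule: | P4 0-7 | P0 7-8 | P6 8-10 | P5 10-13 | P3 13-15 | P1 15-17 | P2 17-21 |
Completion: P0=8  P1=17  P2=21  P3=15  P4=7  P5=13  P6=10
Turnaround (C−A): P0=2  P1=3  P2=12  P3=2  P4=7  P5=6  P6=2
Turnaround = completion − arrival: P0=2, P1=3, P2=12, P3=2, P4=7, P5=6, P6=2
Total turnaround = 2 + 3 + 12 + 2 + 7 + 6 + 2 = 34

34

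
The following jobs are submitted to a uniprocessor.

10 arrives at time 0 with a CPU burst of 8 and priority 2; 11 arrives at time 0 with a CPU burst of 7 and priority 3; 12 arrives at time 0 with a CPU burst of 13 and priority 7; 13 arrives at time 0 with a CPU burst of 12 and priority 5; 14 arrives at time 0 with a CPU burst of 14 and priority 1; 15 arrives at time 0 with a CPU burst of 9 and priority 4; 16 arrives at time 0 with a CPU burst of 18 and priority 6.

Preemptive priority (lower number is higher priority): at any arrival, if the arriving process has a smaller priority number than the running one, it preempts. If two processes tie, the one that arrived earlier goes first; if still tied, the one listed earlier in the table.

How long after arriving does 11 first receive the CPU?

Schedule: | 14 0-14 | 10 14-22 | 11 22-29 | 15 29-38 | 13 38-50 | 16 50-68 | 12 68-81 |
Completion: 10=22  11=29  12=81  13=50  14=14  15=38  16=68
Turnaround (C−A): 10=22  11=29  12=81  13=50  14=14  15=38  16=68
Response(11) = first start − arrival = 22 − 0 = 22

22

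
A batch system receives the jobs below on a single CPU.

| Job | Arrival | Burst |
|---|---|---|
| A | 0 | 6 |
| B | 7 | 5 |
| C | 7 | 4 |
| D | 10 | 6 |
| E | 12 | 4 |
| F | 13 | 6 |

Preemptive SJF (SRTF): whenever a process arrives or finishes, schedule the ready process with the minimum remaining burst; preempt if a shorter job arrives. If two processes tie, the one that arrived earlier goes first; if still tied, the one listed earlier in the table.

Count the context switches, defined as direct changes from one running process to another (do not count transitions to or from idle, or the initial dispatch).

Schedule: | A 0-6 | idle 6-7 | C 7-11 | B 11-16 | E 16-20 | D 20-26 | F 26-32 |
Completion: A=6  B=16  C=11  D=26  E=20  F=32
Turnaround (C−A): A=6  B=9  C=4  D=16  E=8  F=19

4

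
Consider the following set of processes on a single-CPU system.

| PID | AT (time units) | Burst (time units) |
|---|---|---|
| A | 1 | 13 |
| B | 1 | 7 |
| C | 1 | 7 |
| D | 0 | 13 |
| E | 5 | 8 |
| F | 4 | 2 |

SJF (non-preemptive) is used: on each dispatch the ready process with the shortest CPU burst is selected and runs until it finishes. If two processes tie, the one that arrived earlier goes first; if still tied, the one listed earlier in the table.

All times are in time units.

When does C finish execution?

Schedule: | D 0-13 | F 13-15 | B 15-22 | C 22-29 | E 29-37 | A 37-50 |
Completion: A=50  B=22  C=29  D=13  E=37  F=15
Turnaround (C−A): A=49  B=21  C=28  D=13  E=32  F=11

29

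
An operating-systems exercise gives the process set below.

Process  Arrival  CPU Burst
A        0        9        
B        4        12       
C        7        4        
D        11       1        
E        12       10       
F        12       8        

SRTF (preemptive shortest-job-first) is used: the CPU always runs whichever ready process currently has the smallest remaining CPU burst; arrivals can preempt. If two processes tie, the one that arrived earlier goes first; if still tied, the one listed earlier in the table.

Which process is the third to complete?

C

Schedule: | A 0-9 | C 9-11 | D 11-12 | C 12-14 | F 14-22 | E 22-32 | B 32-44 |
Completion: A=9  B=44  C=14  D=12  E=32  F=22
Turnaround (C−A): A=9  B=40  C=7  D=1  E=20  F=10
Finish order: A → D → C → F → E → B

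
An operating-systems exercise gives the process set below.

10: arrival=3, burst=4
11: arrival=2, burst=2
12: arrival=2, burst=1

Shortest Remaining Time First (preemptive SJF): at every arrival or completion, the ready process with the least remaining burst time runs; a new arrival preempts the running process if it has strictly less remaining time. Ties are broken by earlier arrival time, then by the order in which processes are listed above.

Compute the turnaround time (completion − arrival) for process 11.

3

Gantt: | idle 0-2 | 12 2-3 | 11 3-5 | 10 5-9 |
Completion: 10=9  11=5  12=3
Turnaround (C−A): 10=6  11=3  12=1
Turnaround(11) = completion − arrival = 5 − 2 = 3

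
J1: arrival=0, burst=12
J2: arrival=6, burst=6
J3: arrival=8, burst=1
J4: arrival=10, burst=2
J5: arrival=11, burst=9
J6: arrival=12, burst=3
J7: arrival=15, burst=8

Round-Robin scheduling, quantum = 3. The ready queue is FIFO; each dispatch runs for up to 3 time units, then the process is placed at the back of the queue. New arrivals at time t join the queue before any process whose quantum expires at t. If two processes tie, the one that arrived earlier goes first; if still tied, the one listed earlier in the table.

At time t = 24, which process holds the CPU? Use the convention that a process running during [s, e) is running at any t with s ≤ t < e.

J1

Timeline: | J1 0-6 | J2 6-9 | J1 9-12 | J3 12-13 | J2 13-16 | J4 16-18 | J5 18-21 | J6 21-24 | J1 24-27 | J7 27-30 | J5 30-33 | J7 33-36 | J5 36-39 | J7 39-41 |
Completion: J1=27  J2=16  J3=13  J4=18  J5=39  J6=24  J7=41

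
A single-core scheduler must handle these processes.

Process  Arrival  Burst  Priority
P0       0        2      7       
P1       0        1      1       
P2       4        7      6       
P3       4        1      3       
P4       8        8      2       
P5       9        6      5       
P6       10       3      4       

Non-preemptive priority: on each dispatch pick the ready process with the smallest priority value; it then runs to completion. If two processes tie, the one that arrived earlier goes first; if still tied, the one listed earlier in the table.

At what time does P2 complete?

Schedule: | P1 0-1 | P0 1-3 | idle 3-4 | P3 4-5 | P2 5-12 | P4 12-20 | P6 20-23 | P5 23-29 |
Completion: P0=3  P1=1  P2=12  P3=5  P4=20  P5=29  P6=23

12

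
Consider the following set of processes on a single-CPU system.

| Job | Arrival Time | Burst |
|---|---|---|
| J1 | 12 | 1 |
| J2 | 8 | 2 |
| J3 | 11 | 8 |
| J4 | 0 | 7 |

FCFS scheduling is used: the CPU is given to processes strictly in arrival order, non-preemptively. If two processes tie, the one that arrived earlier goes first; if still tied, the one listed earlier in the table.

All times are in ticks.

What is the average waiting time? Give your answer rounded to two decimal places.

Gantt: | J4 0-7 | idle 7-8 | J2 8-10 | idle 10-11 | J3 11-19 | J1 19-20 |
Completion: J1=20  J2=10  J3=19  J4=7
Waiting times: J1=7, J2=0, J3=0, J4=0
Average waiting = (7+0+0+0) / 4 = 7/4 = 1.75

1.75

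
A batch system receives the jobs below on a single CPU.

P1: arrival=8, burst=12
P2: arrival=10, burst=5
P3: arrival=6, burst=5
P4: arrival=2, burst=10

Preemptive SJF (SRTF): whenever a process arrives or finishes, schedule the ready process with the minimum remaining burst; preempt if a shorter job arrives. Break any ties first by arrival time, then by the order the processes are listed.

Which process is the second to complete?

Schedule: | idle 0-2 | P4 2-6 | P3 6-11 | P2 11-16 | P4 16-22 | P1 22-34 |
Completion: P1=34  P2=16  P3=11  P4=22
Finish order: P3 → P2 → P4 → P1

P2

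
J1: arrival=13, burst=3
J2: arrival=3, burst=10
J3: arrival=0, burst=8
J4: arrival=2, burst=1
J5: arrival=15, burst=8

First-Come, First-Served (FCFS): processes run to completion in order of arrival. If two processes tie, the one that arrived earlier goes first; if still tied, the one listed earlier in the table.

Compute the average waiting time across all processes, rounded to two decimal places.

5.00

Gantt: | J3 0-8 | J4 8-9 | J2 9-19 | J1 19-22 | J5 22-30 |
Completion: J1=22  J2=19  J3=8  J4=9  J5=30
Turnaround (C−A): J1=9  J2=16  J3=8  J4=7  J5=15
Waiting times: J1=6, J2=6, J3=0, J4=6, J5=7
Average waiting = (6+6+0+6+7) / 5 = 25/5 = 5.00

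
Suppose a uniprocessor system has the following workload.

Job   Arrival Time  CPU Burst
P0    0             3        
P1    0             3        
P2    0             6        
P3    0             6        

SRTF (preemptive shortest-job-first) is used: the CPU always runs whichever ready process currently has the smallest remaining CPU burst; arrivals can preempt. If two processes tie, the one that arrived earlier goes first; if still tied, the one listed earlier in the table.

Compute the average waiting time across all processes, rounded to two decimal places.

5.25

Timeline: | P0 0-3 | P1 3-6 | P2 6-12 | P3 12-18 |
Completion: P0=3  P1=6  P2=12  P3=18
Turnaround (C−A): P0=3  P1=6  P2=12  P3=18
Waiting times: P0=0, P1=3, P2=6, P3=12
Average waiting = (0+3+6+12) / 4 = 21/4 = 5.25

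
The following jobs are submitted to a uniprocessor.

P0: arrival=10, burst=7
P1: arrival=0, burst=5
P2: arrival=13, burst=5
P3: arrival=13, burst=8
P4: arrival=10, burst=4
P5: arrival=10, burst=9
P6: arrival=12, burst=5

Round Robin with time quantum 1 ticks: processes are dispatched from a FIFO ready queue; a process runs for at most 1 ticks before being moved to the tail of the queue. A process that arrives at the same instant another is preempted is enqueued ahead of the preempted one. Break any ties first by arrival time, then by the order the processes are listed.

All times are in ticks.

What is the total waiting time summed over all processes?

Gantt: | P1 0-5 | idle 5-10 | P0 10-11 | P4 11-12 | P5 12-13 | P0 13-14 | P6 14-15 | P4 15-16 | P2 16-17 | P3 17-18 | P5 18-19 | P0 19-20 | P6 20-21 | P4 21-22 | P2 22-23 | P3 23-24 | P5 24-25 | P0 25-26 | P6 26-27 | P4 27-28 | P2 28-29 | P3 29-30 | P5 30-31 | P0 31-32 | P6 32-33 | P2 33-34 | P3 34-35 | P5 35-36 | P0 36-37 | P6 37-38 | P2 38-39 | P3 39-40 | P5 40-41 | P0 41-42 | P3 42-43 | P5 43-44 | P3 44-45 | P5 45-46 | P3 46-47 | P5 47-48 |
Completion: P0=42  P1=5  P2=39  P3=47  P4=28  P5=48  P6=38
Waiting = turnaround − burst: P0=25, P1=0, P2=21, P3=26, P4=14, P5=29, P6=21
Total waiting = 25 + 0 + 21 + 26 + 14 + 29 + 21 = 136

136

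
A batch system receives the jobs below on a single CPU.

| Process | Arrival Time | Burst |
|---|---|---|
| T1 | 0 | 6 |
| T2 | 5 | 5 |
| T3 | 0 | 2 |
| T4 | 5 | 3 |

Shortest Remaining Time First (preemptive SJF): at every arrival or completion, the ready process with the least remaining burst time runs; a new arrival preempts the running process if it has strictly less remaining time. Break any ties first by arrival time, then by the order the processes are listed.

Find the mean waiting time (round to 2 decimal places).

Gantt: | T3 0-2 | T1 2-8 | T4 8-11 | T2 11-16 |
Completion: T1=8  T2=16  T3=2  T4=11
Waiting times: T1=2, T2=6, T3=0, T4=3
Average waiting = (2+6+0+3) / 4 = 11/4 = 2.75

2.75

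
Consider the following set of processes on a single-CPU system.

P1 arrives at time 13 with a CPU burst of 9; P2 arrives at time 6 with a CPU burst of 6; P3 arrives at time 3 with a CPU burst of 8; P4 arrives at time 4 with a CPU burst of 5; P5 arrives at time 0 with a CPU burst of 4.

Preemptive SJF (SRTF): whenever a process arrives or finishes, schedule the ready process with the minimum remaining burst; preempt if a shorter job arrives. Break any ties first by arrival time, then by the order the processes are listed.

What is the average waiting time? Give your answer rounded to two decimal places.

5.00

Gantt: | P5 0-4 | P4 4-9 | P2 9-15 | P3 15-23 | P1 23-32 |
Completion: P1=32  P2=15  P3=23  P4=9  P5=4
Turnaround (C−A): P1=19  P2=9  P3=20  P4=5  P5=4
Waiting times: P1=10, P2=3, P3=12, P4=0, P5=0
Average waiting = (10+3+12+0+0) / 5 = 25/5 = 5.00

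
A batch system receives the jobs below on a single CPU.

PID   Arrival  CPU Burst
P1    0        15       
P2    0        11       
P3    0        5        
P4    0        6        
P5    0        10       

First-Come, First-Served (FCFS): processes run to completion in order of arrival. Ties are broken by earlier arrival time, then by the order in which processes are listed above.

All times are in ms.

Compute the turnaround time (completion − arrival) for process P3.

31

Timeline: | P1 0-15 | P2 15-26 | P3 26-31 | P4 31-37 | P5 37-47 |
Completion: P1=15  P2=26  P3=31  P4=37  P5=47
Turnaround (C−A): P1=15  P2=26  P3=31  P4=37  P5=47
Turnaround(P3) = completion − arrival = 31 − 0 = 31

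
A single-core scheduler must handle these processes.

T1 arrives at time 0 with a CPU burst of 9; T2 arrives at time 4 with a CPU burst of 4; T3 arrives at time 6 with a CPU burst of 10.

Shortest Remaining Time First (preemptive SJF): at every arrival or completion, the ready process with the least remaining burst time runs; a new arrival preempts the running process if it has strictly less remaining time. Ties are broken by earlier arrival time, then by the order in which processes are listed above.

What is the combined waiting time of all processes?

11

Timeline: | T1 0-4 | T2 4-8 | T1 8-13 | T3 13-23 |
Completion: T1=13  T2=8  T3=23
Waiting = turnaround − burst: T1=4, T2=0, T3=7
Total waiting = 4 + 0 + 7 = 11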